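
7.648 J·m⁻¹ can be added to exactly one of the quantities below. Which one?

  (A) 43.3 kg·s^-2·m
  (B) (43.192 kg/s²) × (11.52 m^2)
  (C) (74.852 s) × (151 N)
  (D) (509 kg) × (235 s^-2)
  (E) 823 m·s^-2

(A)

Reference: J·m⁻¹ = N·m·m⁻¹ = kg·m·s⁻².
Each option:
  (A) kg·m·s⁻²  ← same
  (B) [kg·s⁻²] · [m²] = kg·m²·s⁻²
  (C) [s] · [kg·m·s⁻²] = kg·m·s⁻¹
  (D) [kg] · [s⁻²] = kg·s⁻²
  (E) m·s⁻²
Only (A) matches kg·m·s⁻².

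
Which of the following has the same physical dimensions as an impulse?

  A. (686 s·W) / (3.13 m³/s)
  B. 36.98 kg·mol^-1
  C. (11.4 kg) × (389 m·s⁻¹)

Reference: [impulse] = kg·m·s⁻¹.
Each option:
  A. [kg·m²·s⁻²] / [m³·s⁻¹] = kg·m⁻¹·s⁻¹
  B. kg·mol⁻¹
  C. [kg] · [m·s⁻¹] = kg·m·s⁻¹  ← same
Only C. matches kg·m·s⁻¹.

C.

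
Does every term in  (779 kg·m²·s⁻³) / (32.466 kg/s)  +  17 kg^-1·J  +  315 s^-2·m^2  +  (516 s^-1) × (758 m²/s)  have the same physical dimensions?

Dimensions:
  (779 kg·m²·s⁻³) / (32.466 kg/s):  [kg·m²·s⁻³] / [kg·s⁻¹] = m²·s⁻²
  17 kg^-1·J:  J·kg⁻¹ = N·m·kg⁻¹ = m²·s⁻²
  315 s^-2·m^2:  m²·s⁻²
  (516 s^-1) × (758 m²/s):  [s⁻¹] · [m²·s⁻¹] = m²·s⁻²
Every term reduces to m²·s⁻².

Yes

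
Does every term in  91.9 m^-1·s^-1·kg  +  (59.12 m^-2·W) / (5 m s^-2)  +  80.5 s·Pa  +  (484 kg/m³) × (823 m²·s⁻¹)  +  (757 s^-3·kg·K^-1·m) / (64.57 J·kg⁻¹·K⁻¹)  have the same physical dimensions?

Expand each in SI base units:
  91.9 m^-1·s^-1·kg:  kg·m⁻¹·s⁻¹
  (59.12 m^-2·W) / (5 m s^-2):  [kg·s⁻³] / [m·s⁻²] = kg·m⁻¹·s⁻¹
  80.5 s·Pa:  Pa·s = N·m⁻²·s = kg·m⁻¹·s⁻¹
  (484 kg/m³) × (823 m²·s⁻¹):  [kg·m⁻³] · [m²·s⁻¹] = kg·m⁻¹·s⁻¹
  (757 s^-3·kg·K^-1·m) / (64.57 J·kg⁻¹·K⁻¹):  [kg·m·s⁻³·K⁻¹] / [m²·s⁻²·K⁻¹] = kg·m⁻¹·s⁻¹
Every term reduces to kg·m⁻¹·s⁻¹.

Yes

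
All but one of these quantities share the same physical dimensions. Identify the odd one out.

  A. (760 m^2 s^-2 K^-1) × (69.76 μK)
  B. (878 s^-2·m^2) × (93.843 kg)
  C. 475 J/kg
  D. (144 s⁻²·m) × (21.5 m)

B.

Dimensions:
  A. [m²·s⁻²·K⁻¹] · [K] = m²·s⁻²
  B. [m²·s⁻²] · [kg] = kg·m²·s⁻²
  C. J·kg⁻¹ = N·m·kg⁻¹ = m²·s⁻²
  D. [m·s⁻²] · [m] = m²·s⁻²
All reduce to m²·s⁻² except B., which is kg·m²·s⁻².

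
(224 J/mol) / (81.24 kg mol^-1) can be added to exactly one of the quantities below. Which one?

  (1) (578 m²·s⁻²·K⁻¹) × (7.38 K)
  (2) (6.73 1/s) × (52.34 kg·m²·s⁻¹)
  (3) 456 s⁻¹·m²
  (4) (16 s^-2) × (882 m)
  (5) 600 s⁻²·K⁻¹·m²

Reference: [kg·m²·s⁻²·mol⁻¹] / [kg·mol⁻¹] = m²·s⁻².
Each option:
  (1) [m²·s⁻²·K⁻¹] · [K] = m²·s⁻²  ← same
  (2) [s⁻¹] · [kg·m²·s⁻¹] = kg·m²·s⁻²
  (3) m²·s⁻¹
  (4) [s⁻²] · [m] = m·s⁻²
  (5) m²·s⁻²·K⁻¹
Only (1) matches m²·s⁻².

(1)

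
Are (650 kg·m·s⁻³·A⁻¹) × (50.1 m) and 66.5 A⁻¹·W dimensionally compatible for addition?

Work out the base dimensions of each:
  (650 kg·m·s⁻³·A⁻¹) × (50.1 m):  [kg·m·s⁻³·A⁻¹] · [m] = kg·m²·s⁻³·A⁻¹
  66.5 A⁻¹·W:  W·A⁻¹ = J·s⁻¹·A⁻¹ = kg·m²·s⁻³·A⁻¹
Both are kg·m²·s⁻³·A⁻¹, so they have the same dimensions and can be added.

Yes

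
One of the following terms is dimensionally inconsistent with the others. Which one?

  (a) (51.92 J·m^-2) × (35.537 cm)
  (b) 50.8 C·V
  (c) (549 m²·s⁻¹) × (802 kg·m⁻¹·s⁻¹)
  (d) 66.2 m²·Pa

Dimensions:
  (a) [kg·s⁻²] · [m] = kg·m·s⁻²
  (b) C·V = s·A·J·C⁻¹ = kg·m²·s⁻²
  (c) [m²·s⁻¹] · [kg·m⁻¹·s⁻¹] = kg·m·s⁻²
  (d) Pa·m² = N·m⁻²·m² = kg·m·s⁻²
All reduce to kg·m·s⁻² except (b), which is kg·m²·s⁻².

(b)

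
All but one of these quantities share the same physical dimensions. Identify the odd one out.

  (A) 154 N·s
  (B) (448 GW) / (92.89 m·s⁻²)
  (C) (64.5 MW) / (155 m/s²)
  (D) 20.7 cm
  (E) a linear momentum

In SI base units:
  (A) N·s = kg·m·s⁻²·s = kg·m·s⁻¹
  (B) [kg·m²·s⁻³] / [m·s⁻²] = kg·m·s⁻¹
  (C) [kg·m²·s⁻³] / [m·s⁻²] = kg·m·s⁻¹
  (D) m
  (E) [linear momentum] = kg·m·s⁻¹
All reduce to kg·m·s⁻¹ except (D), which is m.

(D)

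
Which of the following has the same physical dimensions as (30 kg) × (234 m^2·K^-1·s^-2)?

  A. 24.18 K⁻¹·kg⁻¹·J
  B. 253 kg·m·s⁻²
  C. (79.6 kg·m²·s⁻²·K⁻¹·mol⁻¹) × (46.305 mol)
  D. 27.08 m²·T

Reference: [kg] · [m²·s⁻²·K⁻¹] = kg·m²·s⁻²·K⁻¹.
Each option:
  A. J·kg⁻¹·K⁻¹ = N·m·kg⁻¹·K⁻¹ = m²·s⁻²·K⁻¹
  B. kg·m·s⁻²
  C. [kg·m²·s⁻²·K⁻¹·mol⁻¹] · [mol] = kg·m²·s⁻²·K⁻¹  ← same
  D. T·m² = Wb·m⁻²·m² = kg·m²·s⁻²·A⁻¹
Only C. matches kg·m²·s⁻²·K⁻¹.

C.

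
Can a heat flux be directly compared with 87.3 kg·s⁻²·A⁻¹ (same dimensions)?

Work out the base dimensions of each:
  a heat flux:  [heat flux] = kg·s⁻³
  87.3 kg·s⁻²·A⁻¹:  kg·s⁻²·A⁻¹
kg·s⁻³ ≠ kg·s⁻²·A⁻¹, so they cannot be added.

No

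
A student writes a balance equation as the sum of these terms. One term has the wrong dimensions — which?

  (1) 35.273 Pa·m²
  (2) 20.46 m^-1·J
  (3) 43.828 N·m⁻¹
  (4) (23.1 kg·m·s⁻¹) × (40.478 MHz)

Dimensions:
  (1) Pa·m² = N·m⁻²·m² = kg·m·s⁻²
  (2) J·m⁻¹ = N·m·m⁻¹ = kg·m·s⁻²
  (3) N·m⁻¹ = kg·m·s⁻²·m⁻¹ = kg·s⁻²
  (4) [kg·m·s⁻¹] · [s⁻¹] = kg·m·s⁻²
All reduce to kg·m·s⁻² except (3), which is kg·s⁻².

(3)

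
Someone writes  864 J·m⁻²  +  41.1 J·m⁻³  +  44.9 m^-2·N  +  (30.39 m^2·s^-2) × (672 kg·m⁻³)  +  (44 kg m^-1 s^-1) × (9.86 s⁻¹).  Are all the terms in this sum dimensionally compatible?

In SI base units:
  864 J·m⁻²:  J·m⁻² = N·m·m⁻² = kg·s⁻²
  41.1 J·m⁻³:  J·m⁻³ = N·m·m⁻³ = kg·m⁻¹·s⁻²
  44.9 m^-2·N:  N·m⁻² = kg·m·s⁻²·m⁻² = kg·m⁻¹·s⁻²
  (30.39 m^2·s^-2) × (672 kg·m⁻³):  [m²·s⁻²] · [kg·m⁻³] = kg·m⁻¹·s⁻²
  (44 kg m^-1 s^-1) × (9.86 s⁻¹):  [kg·m⁻¹·s⁻¹] · [s⁻¹] = kg·m⁻¹·s⁻²
The terms do not share a single dimension (kg·m⁻¹·s⁻² vs kg·s⁻²).

No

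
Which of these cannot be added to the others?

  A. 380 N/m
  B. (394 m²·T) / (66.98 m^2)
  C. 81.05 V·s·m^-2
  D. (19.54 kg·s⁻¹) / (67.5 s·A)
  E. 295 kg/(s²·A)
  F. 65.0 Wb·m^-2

Expand each in SI base units:
  A. N·m⁻¹ = kg·m·s⁻²·m⁻¹ = kg·s⁻²
  B. [kg·m²·s⁻²·A⁻¹] / [m²] = kg·s⁻²·A⁻¹
  C. V·s·m⁻² = J·C⁻¹·s·m⁻² = kg·s⁻²·A⁻¹
  D. [kg·s⁻¹] / [s·A] = kg·s⁻²·A⁻¹
  E. kg·s⁻²·A⁻¹
  F. Wb·m⁻² = V·s·m⁻² = kg·s⁻²·A⁻¹
All reduce to kg·s⁻²·A⁻¹ except A., which is kg·s⁻².

A.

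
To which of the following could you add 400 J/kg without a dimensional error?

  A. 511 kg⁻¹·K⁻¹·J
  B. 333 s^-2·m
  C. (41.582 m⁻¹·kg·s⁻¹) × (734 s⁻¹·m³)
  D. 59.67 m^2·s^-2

D.

Reference: J·kg⁻¹ = N·m·kg⁻¹ = m²·s⁻².
Each option:
  A. J·kg⁻¹·K⁻¹ = N·m·kg⁻¹·K⁻¹ = m²·s⁻²·K⁻¹
  B. m·s⁻²
  C. [kg·m⁻¹·s⁻¹] · [m³·s⁻¹] = kg·m²·s⁻²
  D. m²·s⁻²  ← same
Only D. matches m²·s⁻².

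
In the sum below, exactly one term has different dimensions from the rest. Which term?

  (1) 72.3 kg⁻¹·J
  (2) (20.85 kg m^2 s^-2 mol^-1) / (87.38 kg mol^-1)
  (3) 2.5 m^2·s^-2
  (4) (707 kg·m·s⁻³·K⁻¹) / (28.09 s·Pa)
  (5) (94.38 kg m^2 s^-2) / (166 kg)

Work out the base dimensions of each:
  (1) J·kg⁻¹ = N·m·kg⁻¹ = m²·s⁻²
  (2) [kg·m²·s⁻²·mol⁻¹] / [kg·mol⁻¹] = m²·s⁻²
  (3) m²·s⁻²
  (4) [kg·m·s⁻³·K⁻¹] / [kg·m⁻¹·s⁻¹] = m²·s⁻²·K⁻¹
  (5) [kg·m²·s⁻²] / [kg] = m²·s⁻²
All reduce to m²·s⁻² except (4), which is m²·s⁻²·K⁻¹.

(4)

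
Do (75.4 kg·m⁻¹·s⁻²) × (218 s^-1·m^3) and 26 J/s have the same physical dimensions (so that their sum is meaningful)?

Dimensions:
  (75.4 kg·m⁻¹·s⁻²) × (218 s^-1·m^3):  [kg·m⁻¹·s⁻²] · [m³·s⁻¹] = kg·m²·s⁻³
  26 J/s:  J·s⁻¹ = N·m·s⁻¹ = kg·m²·s⁻³
Both are kg·m²·s⁻³, so they have the same dimensions and can be added.

Yes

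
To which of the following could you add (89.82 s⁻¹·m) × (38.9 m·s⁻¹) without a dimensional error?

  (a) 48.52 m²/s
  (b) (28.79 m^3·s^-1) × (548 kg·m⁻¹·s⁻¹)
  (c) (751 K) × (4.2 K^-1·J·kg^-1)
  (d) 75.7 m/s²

(c)

Reference: [m·s⁻¹] · [m·s⁻¹] = m²·s⁻².
Each option:
  (a) m²·s⁻¹
  (b) [m³·s⁻¹] · [kg·m⁻¹·s⁻¹] = kg·m²·s⁻²
  (c) [K] · [m²·s⁻²·K⁻¹] = m²·s⁻²  ← same
  (d) m·s⁻²
Only (c) matches m²·s⁻².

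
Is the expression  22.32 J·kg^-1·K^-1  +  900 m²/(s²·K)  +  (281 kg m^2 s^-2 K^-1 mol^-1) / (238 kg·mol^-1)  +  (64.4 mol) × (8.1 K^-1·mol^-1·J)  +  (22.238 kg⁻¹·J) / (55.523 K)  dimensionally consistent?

No

In SI base units:
  22.32 J·kg^-1·K^-1:  J·kg⁻¹·K⁻¹ = N·m·kg⁻¹·K⁻¹ = m²·s⁻²·K⁻¹
  900 m²/(s²·K):  m²·s⁻²·K⁻¹
  (281 kg m^2 s^-2 K^-1 mol^-1) / (238 kg·mol^-1):  [kg·m²·s⁻²·K⁻¹·mol⁻¹] / [kg·mol⁻¹] = m²·s⁻²·K⁻¹
  (64.4 mol) × (8.1 K^-1·mol^-1·J):  [mol] · [kg·m²·s⁻²·K⁻¹·mol⁻¹] = kg·m²·s⁻²·K⁻¹
  (22.238 kg⁻¹·J) / (55.523 K):  [m²·s⁻²] / [K] = m²·s⁻²·K⁻¹
The terms do not share a single dimension (kg·m²·s⁻²·K⁻¹ vs m²·s⁻²·K⁻¹).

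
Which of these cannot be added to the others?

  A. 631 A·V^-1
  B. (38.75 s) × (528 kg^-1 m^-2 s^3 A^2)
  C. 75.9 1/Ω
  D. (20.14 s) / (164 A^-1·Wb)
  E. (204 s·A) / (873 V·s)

B.

Dimensions:
  A. A·V⁻¹ = A·(J·C⁻¹)⁻¹ = kg⁻¹·m⁻²·s³·A²
  B. [s] · [kg⁻¹·m⁻²·s³·A²] = kg⁻¹·m⁻²·s⁴·A²
  C. Ω⁻¹ = (V·A⁻¹)⁻¹ = kg⁻¹·m⁻²·s³·A²
  D. [s] / [kg·m²·s⁻²·A⁻²] = kg⁻¹·m⁻²·s³·A²
  E. [s·A] / [kg·m²·s⁻²·A⁻¹] = kg⁻¹·m⁻²·s³·A²
All reduce to kg⁻¹·m⁻²·s³·A² except B., which is kg⁻¹·m⁻²·s⁴·A².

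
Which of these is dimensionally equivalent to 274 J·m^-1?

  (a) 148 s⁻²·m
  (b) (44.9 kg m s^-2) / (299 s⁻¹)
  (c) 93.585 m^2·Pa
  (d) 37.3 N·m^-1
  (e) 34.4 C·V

Reference: J·m⁻¹ = N·m·m⁻¹ = kg·m·s⁻².
Each option:
  (a) m·s⁻²
  (b) [kg·m·s⁻²] / [s⁻¹] = kg·m·s⁻¹
  (c) Pa·m² = N·m⁻²·m² = kg·m·s⁻²  ← same
  (d) N·m⁻¹ = kg·m·s⁻²·m⁻¹ = kg·s⁻²
  (e) C·V = s·A·J·C⁻¹ = kg·m²·s⁻²
Only (c) matches kg·m·s⁻².

(c)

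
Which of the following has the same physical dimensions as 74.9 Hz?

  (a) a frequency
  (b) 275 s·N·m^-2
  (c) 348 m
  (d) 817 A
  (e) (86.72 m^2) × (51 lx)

(a)

Reference: Hz = s⁻¹.
Each option:
  (a) [frequency] = s⁻¹  ← same
  (b) N·s·m⁻² = kg·m·s⁻²·s·m⁻² = kg·m⁻¹·s⁻¹
  (c) m
  (d) A
  (e) [m²] · [m⁻²·cd] = cd
Only (a) matches s⁻¹.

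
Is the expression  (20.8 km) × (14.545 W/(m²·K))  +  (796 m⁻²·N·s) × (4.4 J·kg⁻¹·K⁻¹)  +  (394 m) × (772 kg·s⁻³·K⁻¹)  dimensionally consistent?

Yes

Reduce each to base SI dimensions:
  (20.8 km) × (14.545 W/(m²·K)):  [m] · [kg·s⁻³·K⁻¹] = kg·m·s⁻³·K⁻¹
  (796 m⁻²·N·s) × (4.4 J·kg⁻¹·K⁻¹):  [kg·m⁻¹·s⁻¹] · [m²·s⁻²·K⁻¹] = kg·m·s⁻³·K⁻¹
  (394 m) × (772 kg·s⁻³·K⁻¹):  [m] · [kg·s⁻³·K⁻¹] = kg·m·s⁻³·K⁻¹
Every term reduces to kg·m·s⁻³·K⁻¹.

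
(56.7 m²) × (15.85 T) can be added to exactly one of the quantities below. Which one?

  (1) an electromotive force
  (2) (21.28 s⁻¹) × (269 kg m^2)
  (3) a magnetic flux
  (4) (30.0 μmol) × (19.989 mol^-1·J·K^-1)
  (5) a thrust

Reference: [m²] · [kg·s⁻²·A⁻¹] = kg·m²·s⁻²·A⁻¹.
Each option:
  (1) [electromotive force] = kg·m²·s⁻³·A⁻¹
  (2) [s⁻¹] · [kg·m²] = kg·m²·s⁻¹
  (3) [magnetic flux] = kg·m²·s⁻²·A⁻¹  ← same
  (4) [mol] · [kg·m²·s⁻²·K⁻¹·mol⁻¹] = kg·m²·s⁻²·K⁻¹
  (5) [thrust] = kg·m·s⁻²
Only (3) matches kg·m²·s⁻²·A⁻¹.

(3)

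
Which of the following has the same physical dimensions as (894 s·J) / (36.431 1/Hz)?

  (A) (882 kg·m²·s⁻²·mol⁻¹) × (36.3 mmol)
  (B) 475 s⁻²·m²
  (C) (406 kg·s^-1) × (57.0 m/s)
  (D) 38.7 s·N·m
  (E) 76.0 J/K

Reference: [kg·m²·s⁻¹] / [s] = kg·m²·s⁻².
Each option:
  (A) [kg·m²·s⁻²·mol⁻¹] · [mol] = kg·m²·s⁻²  ← same
  (B) m²·s⁻²
  (C) [kg·s⁻¹] · [m·s⁻¹] = kg·m·s⁻²
  (D) N·m·s = kg·m·s⁻²·m·s = kg·m²·s⁻¹
  (E) J·K⁻¹ = N·m·K⁻¹ = kg·m²·s⁻²·K⁻¹
Only (A) matches kg·m²·s⁻².

(A)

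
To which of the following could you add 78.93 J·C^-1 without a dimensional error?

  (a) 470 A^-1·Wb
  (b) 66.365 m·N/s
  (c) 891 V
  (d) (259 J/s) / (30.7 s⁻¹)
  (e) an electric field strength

Reference: J·C⁻¹ = N·m·(s·A)⁻¹ = kg·m²·s⁻³·A⁻¹.
Each option:
  (a) Wb·A⁻¹ = V·s·A⁻¹ = kg·m²·s⁻²·A⁻²
  (b) N·m·s⁻¹ = kg·m·s⁻²·m·s⁻¹ = kg·m²·s⁻³
  (c) V = J·C⁻¹ = kg·m²·s⁻³·A⁻¹  ← same
  (d) [kg·m²·s⁻³] / [s⁻¹] = kg·m²·s⁻²
  (e) [electric field strength] = kg·m·s⁻³·A⁻¹
Only (c) matches kg·m²·s⁻³·A⁻¹.

(c)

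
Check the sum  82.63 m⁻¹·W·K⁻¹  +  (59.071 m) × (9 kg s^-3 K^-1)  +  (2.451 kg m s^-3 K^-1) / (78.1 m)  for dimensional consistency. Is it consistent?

No

Dimensions:
  82.63 m⁻¹·W·K⁻¹:  W·m⁻¹·K⁻¹ = J·s⁻¹·m⁻¹·K⁻¹ = kg·m·s⁻³·K⁻¹
  (59.071 m) × (9 kg s^-3 K^-1):  [m] · [kg·s⁻³·K⁻¹] = kg·m·s⁻³·K⁻¹
  (2.451 kg m s^-3 K^-1) / (78.1 m):  [kg·m·s⁻³·K⁻¹] / [m] = kg·s⁻³·K⁻¹
The terms do not share a single dimension (kg·m·s⁻³·K⁻¹ vs kg·s⁻³·K⁻¹).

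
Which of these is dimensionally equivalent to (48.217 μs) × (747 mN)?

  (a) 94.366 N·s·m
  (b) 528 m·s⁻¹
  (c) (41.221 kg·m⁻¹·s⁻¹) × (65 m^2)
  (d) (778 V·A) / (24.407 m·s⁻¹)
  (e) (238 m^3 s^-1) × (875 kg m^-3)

Reference: [s] · [kg·m·s⁻²] = kg·m·s⁻¹.
Each option:
  (a) N·m·s = kg·m·s⁻²·m·s = kg·m²·s⁻¹
  (b) m·s⁻¹
  (c) [kg·m⁻¹·s⁻¹] · [m²] = kg·m·s⁻¹  ← same
  (d) [kg·m²·s⁻³] / [m·s⁻¹] = kg·m·s⁻²
  (e) [m³·s⁻¹] · [kg·m⁻³] = kg·s⁻¹
Only (c) matches kg·m·s⁻¹.

(c)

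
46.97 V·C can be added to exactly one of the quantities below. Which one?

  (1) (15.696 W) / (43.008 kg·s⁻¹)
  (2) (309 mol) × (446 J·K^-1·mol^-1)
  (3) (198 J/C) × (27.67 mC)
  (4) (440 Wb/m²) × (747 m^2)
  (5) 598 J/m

(3)

Reference: C·V = s·A·J·C⁻¹ = kg·m²·s⁻².
Each option:
  (1) [kg·m²·s⁻³] / [kg·s⁻¹] = m²·s⁻²
  (2) [mol] · [kg·m²·s⁻²·K⁻¹·mol⁻¹] = kg·m²·s⁻²·K⁻¹
  (3) [kg·m²·s⁻³·A⁻¹] · [s·A] = kg·m²·s⁻²  ← same
  (4) [kg·s⁻²·A⁻¹] · [m²] = kg·m²·s⁻²·A⁻¹
  (5) J·m⁻¹ = N·m·m⁻¹ = kg·m·s⁻²
Only (3) matches kg·m²·s⁻².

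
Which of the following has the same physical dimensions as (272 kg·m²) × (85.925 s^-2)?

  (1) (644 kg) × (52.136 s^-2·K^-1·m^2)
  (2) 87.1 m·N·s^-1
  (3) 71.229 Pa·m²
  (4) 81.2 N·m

Reference: [kg·m²] · [s⁻²] = kg·m²·s⁻².
Each option:
  (1) [kg] · [m²·s⁻²·K⁻¹] = kg·m²·s⁻²·K⁻¹
  (2) N·m·s⁻¹ = kg·m·s⁻²·m·s⁻¹ = kg·m²·s⁻³
  (3) Pa·m² = N·m⁻²·m² = kg·m·s⁻²
  (4) N·m = kg·m·s⁻²·m = kg·m²·s⁻²  ← same
Only (4) matches kg·m²·s⁻².

(4)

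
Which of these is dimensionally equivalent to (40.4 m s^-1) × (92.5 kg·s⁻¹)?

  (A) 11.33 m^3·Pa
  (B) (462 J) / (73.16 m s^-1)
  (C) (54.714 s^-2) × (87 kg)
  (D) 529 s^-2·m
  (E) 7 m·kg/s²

Reference: [m·s⁻¹] · [kg·s⁻¹] = kg·m·s⁻².
Each option:
  (A) Pa·m³ = N·m⁻²·m³ = kg·m²·s⁻²
  (B) [kg·m²·s⁻²] / [m·s⁻¹] = kg·m·s⁻¹
  (C) [s⁻²] · [kg] = kg·s⁻²
  (D) m·s⁻²
  (E) kg·m·s⁻²  ← same
Only (E) matches kg·m·s⁻².

(E)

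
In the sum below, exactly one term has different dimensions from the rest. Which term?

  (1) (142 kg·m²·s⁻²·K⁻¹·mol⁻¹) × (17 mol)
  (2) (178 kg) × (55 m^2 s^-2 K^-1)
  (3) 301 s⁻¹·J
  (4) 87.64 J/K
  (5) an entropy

In SI base units:
  (1) [kg·m²·s⁻²·K⁻¹·mol⁻¹] · [mol] = kg·m²·s⁻²·K⁻¹
  (2) [kg] · [m²·s⁻²·K⁻¹] = kg·m²·s⁻²·K⁻¹
  (3) J·s⁻¹ = N·m·s⁻¹ = kg·m²·s⁻³
  (4) J·K⁻¹ = N·m·K⁻¹ = kg·m²·s⁻²·K⁻¹
  (5) [entropy] = kg·m²·s⁻²·K⁻¹
All reduce to kg·m²·s⁻²·K⁻¹ except (3), which is kg·m²·s⁻³.

(3)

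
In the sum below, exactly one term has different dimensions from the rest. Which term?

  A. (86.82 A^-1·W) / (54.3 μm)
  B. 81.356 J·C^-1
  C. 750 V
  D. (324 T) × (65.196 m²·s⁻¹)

A.

In SI base units:
  A. [kg·m²·s⁻³·A⁻¹] / [m] = kg·m·s⁻³·A⁻¹
  B. J·C⁻¹ = N·m·(s·A)⁻¹ = kg·m²·s⁻³·A⁻¹
  C. V = J·C⁻¹ = kg·m²·s⁻³·A⁻¹
  D. [kg·s⁻²·A⁻¹] · [m²·s⁻¹] = kg·m²·s⁻³·A⁻¹
All reduce to kg·m²·s⁻³·A⁻¹ except A., which is kg·m·s⁻³·A⁻¹.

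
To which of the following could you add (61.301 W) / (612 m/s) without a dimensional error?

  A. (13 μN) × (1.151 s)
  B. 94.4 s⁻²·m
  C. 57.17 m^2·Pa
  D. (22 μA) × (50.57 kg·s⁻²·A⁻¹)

C.

Reference: [kg·m²·s⁻³] / [m·s⁻¹] = kg·m·s⁻².
Each option:
  A. [kg·m·s⁻²] · [s] = kg·m·s⁻¹
  B. m·s⁻²
  C. Pa·m² = N·m⁻²·m² = kg·m·s⁻²  ← same
  D. [A] · [kg·s⁻²·A⁻¹] = kg·s⁻²
Only C. matches kg·m·s⁻².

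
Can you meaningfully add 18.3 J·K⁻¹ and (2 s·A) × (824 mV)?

Dimensions:
  18.3 J·K⁻¹:  J·K⁻¹ = N·m·K⁻¹ = kg·m²·s⁻²·K⁻¹
  (2 s·A) × (824 mV):  [s·A] · [kg·m²·s⁻³·A⁻¹] = kg·m²·s⁻²
kg·m²·s⁻²·K⁻¹ ≠ kg·m²·s⁻², so they cannot be added.

No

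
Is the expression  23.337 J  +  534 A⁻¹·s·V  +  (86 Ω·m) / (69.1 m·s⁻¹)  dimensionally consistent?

No

Expand each in SI base units:
  23.337 J:  J = N·m = kg·m²·s⁻²
  534 A⁻¹·s·V:  V·s·A⁻¹ = J·C⁻¹·s·A⁻¹ = kg·m²·s⁻²·A⁻²
  (86 Ω·m) / (69.1 m·s⁻¹):  [kg·m³·s⁻³·A⁻²] / [m·s⁻¹] = kg·m²·s⁻²·A⁻²
The terms do not share a single dimension (kg·m²·s⁻² vs kg·m²·s⁻²·A⁻²).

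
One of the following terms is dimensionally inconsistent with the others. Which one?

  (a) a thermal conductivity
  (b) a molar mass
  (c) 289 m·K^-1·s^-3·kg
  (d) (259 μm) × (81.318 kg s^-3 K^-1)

Reduce each to base SI dimensions:
  (a) [thermal conductivity] = kg·m·s⁻³·K⁻¹
  (b) [molar mass] = kg·mol⁻¹
  (c) kg·m·s⁻³·K⁻¹
  (d) [m] · [kg·s⁻³·K⁻¹] = kg·m·s⁻³·K⁻¹
All reduce to kg·m·s⁻³·K⁻¹ except (b), which is kg·mol⁻¹.

(b)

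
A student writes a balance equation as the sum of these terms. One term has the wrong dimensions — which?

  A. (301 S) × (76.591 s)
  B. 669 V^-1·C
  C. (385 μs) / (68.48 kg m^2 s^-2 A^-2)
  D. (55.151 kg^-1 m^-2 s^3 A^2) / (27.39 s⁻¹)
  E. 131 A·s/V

Expand each in SI base units:
  A. [kg⁻¹·m⁻²·s³·A²] · [s] = kg⁻¹·m⁻²·s⁴·A²
  B. C·V⁻¹ = s·A·(J·C⁻¹)⁻¹ = kg⁻¹·m⁻²·s⁴·A²
  C. [s] / [kg·m²·s⁻²·A⁻²] = kg⁻¹·m⁻²·s³·A²
  D. [kg⁻¹·m⁻²·s³·A²] / [s⁻¹] = kg⁻¹·m⁻²·s⁴·A²
  E. A·s·V⁻¹ = A·s·(J·C⁻¹)⁻¹ = kg⁻¹·m⁻²·s⁴·A²
All reduce to kg⁻¹·m⁻²·s⁴·A² except C., which is kg⁻¹·m⁻²·s³·A².

C.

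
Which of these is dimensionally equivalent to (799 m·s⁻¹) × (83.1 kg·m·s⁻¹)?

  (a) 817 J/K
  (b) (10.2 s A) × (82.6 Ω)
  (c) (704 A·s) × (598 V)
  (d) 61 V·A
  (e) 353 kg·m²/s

Reference: [m·s⁻¹] · [kg·m·s⁻¹] = kg·m²·s⁻².
Each option:
  (a) J·K⁻¹ = N·m·K⁻¹ = kg·m²·s⁻²·K⁻¹
  (b) [s·A] · [kg·m²·s⁻³·A⁻²] = kg·m²·s⁻²·A⁻¹
  (c) [s·A] · [kg·m²·s⁻³·A⁻¹] = kg·m²·s⁻²  ← same
  (d) V·A = J·C⁻¹·A = kg·m²·s⁻³
  (e) kg·m²·s⁻¹
Only (c) matches kg·m²·s⁻².

(c)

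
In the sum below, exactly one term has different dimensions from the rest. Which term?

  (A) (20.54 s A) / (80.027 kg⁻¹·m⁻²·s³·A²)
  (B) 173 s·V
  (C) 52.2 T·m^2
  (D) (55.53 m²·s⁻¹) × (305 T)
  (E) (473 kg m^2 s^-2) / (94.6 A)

(D)

Reduce each to base SI dimensions:
  (A) [s·A] / [kg⁻¹·m⁻²·s³·A²] = kg·m²·s⁻²·A⁻¹
  (B) V·s = J·C⁻¹·s = kg·m²·s⁻²·A⁻¹
  (C) T·m² = Wb·m⁻²·m² = kg·m²·s⁻²·A⁻¹
  (D) [m²·s⁻¹] · [kg·s⁻²·A⁻¹] = kg·m²·s⁻³·A⁻¹
  (E) [kg·m²·s⁻²] / [A] = kg·m²·s⁻²·A⁻¹
All reduce to kg·m²·s⁻²·A⁻¹ except (D), which is kg·m²·s⁻³·A⁻¹.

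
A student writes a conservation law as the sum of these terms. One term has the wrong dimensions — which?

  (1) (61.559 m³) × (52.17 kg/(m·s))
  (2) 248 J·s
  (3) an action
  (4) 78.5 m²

(4)

In SI base units:
  (1) [m³] · [kg·m⁻¹·s⁻¹] = kg·m²·s⁻¹
  (2) J·s = N·m·s = kg·m²·s⁻¹
  (3) [action] = kg·m²·s⁻¹
  (4) m²
All reduce to kg·m²·s⁻¹ except (4), which is m².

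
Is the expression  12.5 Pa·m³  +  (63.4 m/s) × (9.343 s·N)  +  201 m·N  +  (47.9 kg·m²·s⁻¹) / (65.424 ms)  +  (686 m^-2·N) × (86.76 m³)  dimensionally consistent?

Reduce each to base SI dimensions:
  12.5 Pa·m³:  Pa·m³ = N·m⁻²·m³ = kg·m²·s⁻²
  (63.4 m/s) × (9.343 s·N):  [m·s⁻¹] · [kg·m·s⁻¹] = kg·m²·s⁻²
  201 m·N:  N·m = kg·m·s⁻²·m = kg·m²·s⁻²
  (47.9 kg·m²·s⁻¹) / (65.424 ms):  [kg·m²·s⁻¹] / [s] = kg·m²·s⁻²
  (686 m^-2·N) × (86.76 m³):  [kg·m⁻¹·s⁻²] · [m³] = kg·m²·s⁻²
Every term reduces to kg·m²·s⁻².

Yes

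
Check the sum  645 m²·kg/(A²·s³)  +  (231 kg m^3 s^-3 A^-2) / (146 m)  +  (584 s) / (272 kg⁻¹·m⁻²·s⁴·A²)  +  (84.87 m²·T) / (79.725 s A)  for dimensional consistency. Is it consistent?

Dimensions:
  645 m²·kg/(A²·s³):  kg·m²·s⁻³·A⁻²
  (231 kg m^3 s^-3 A^-2) / (146 m):  [kg·m³·s⁻³·A⁻²] / [m] = kg·m²·s⁻³·A⁻²
  (584 s) / (272 kg⁻¹·m⁻²·s⁴·A²):  [s] / [kg⁻¹·m⁻²·s⁴·A²] = kg·m²·s⁻³·A⁻²
  (84.87 m²·T) / (79.725 s A):  [kg·m²·s⁻²·A⁻¹] / [s·A] = kg·m²·s⁻³·A⁻²
Every term reduces to kg·m²·s⁻³·A⁻².

Yes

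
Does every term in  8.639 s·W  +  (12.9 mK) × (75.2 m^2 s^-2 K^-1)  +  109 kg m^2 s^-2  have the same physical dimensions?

In SI base units:
  8.639 s·W:  W·s = J·s⁻¹·s = kg·m²·s⁻²
  (12.9 mK) × (75.2 m^2 s^-2 K^-1):  [K] · [m²·s⁻²·K⁻¹] = m²·s⁻²
  109 kg m^2 s^-2:  kg·m²·s⁻²
The terms do not share a single dimension (kg·m²·s⁻² vs m²·s⁻²).

No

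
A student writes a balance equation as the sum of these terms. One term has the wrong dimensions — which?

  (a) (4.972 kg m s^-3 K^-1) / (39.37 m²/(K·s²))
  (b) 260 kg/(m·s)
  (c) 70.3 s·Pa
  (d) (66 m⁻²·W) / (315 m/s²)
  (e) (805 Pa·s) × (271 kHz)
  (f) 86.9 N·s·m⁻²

Dimensions:
  (a) [kg·m·s⁻³·K⁻¹] / [m²·s⁻²·K⁻¹] = kg·m⁻¹·s⁻¹
  (b) kg·m⁻¹·s⁻¹
  (c) Pa·s = N·m⁻²·s = kg·m⁻¹·s⁻¹
  (d) [kg·s⁻³] / [m·s⁻²] = kg·m⁻¹·s⁻¹
  (e) [kg·m⁻¹·s⁻¹] · [s⁻¹] = kg·m⁻¹·s⁻²
  (f) N·s·m⁻² = kg·m·s⁻²·s·m⁻² = kg·m⁻¹·s⁻¹
All reduce to kg·m⁻¹·s⁻¹ except (e), which is kg·m⁻¹·s⁻².

(e)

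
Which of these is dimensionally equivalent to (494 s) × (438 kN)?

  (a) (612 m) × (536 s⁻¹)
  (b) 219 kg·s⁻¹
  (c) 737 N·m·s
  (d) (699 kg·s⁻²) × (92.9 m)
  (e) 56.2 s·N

(e)

Reference: [s] · [kg·m·s⁻²] = kg·m·s⁻¹.
Each option:
  (a) [m] · [s⁻¹] = m·s⁻¹
  (b) kg·s⁻¹
  (c) N·m·s = kg·m·s⁻²·m·s = kg·m²·s⁻¹
  (d) [kg·s⁻²] · [m] = kg·m·s⁻²
  (e) N·s = kg·m·s⁻²·s = kg·m·s⁻¹  ← same
Only (e) matches kg·m·s⁻¹.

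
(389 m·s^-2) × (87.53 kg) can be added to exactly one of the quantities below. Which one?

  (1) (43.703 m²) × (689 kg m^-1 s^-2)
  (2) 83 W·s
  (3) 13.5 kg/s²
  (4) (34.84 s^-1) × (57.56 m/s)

(1)

Reference: [m·s⁻²] · [kg] = kg·m·s⁻².
Each option:
  (1) [m²] · [kg·m⁻¹·s⁻²] = kg·m·s⁻²  ← same
  (2) W·s = J·s⁻¹·s = kg·m²·s⁻²
  (3) kg·s⁻²
  (4) [s⁻¹] · [m·s⁻¹] = m·s⁻²
Only (1) matches kg·m·s⁻².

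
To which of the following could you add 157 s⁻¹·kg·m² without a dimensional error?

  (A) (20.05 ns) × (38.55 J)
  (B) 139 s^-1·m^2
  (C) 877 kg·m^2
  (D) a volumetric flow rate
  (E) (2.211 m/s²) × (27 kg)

Reference: kg·m²·s⁻¹.
Each option:
  (A) [s] · [kg·m²·s⁻²] = kg·m²·s⁻¹  ← same
  (B) m²·s⁻¹
  (C) kg·m²
  (D) [volumetric flow rate] = m³·s⁻¹
  (E) [m·s⁻²] · [kg] = kg·m·s⁻²
Only (A) matches kg·m²·s⁻¹.

(A)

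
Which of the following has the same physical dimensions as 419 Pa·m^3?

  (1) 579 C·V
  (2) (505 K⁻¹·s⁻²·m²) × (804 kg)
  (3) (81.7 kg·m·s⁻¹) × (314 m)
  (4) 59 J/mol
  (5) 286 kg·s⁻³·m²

Reference: Pa·m³ = N·m⁻²·m³ = kg·m²·s⁻².
Each option:
  (1) C·V = s·A·J·C⁻¹ = kg·m²·s⁻²  ← same
  (2) [m²·s⁻²·K⁻¹] · [kg] = kg·m²·s⁻²·K⁻¹
  (3) [kg·m·s⁻¹] · [m] = kg·m²·s⁻¹
  (4) J·mol⁻¹ = N·m·mol⁻¹ = kg·m²·s⁻²·mol⁻¹
  (5) kg·m²·s⁻³
Only (1) matches kg·m²·s⁻².

(1)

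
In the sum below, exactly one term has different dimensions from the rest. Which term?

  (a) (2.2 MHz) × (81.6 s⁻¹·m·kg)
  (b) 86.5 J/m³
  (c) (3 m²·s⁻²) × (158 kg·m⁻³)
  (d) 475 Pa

Dimensions:
  (a) [s⁻¹] · [kg·m·s⁻¹] = kg·m·s⁻²
  (b) J·m⁻³ = N·m·m⁻³ = kg·m⁻¹·s⁻²
  (c) [m²·s⁻²] · [kg·m⁻³] = kg·m⁻¹·s⁻²
  (d) Pa = N·m⁻² = kg·m⁻¹·s⁻²
All reduce to kg·m⁻¹·s⁻² except (a), which is kg·m·s⁻².

(a)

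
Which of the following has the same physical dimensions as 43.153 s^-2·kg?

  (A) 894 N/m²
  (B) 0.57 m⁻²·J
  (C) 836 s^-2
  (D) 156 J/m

Reference: kg·s⁻².
Each option:
  (A) N·m⁻² = kg·m·s⁻²·m⁻² = kg·m⁻¹·s⁻²
  (B) J·m⁻² = N·m·m⁻² = kg·s⁻²  ← same
  (C) s⁻²
  (D) J·m⁻¹ = N·m·m⁻¹ = kg·m·s⁻²
Only (B) matches kg·s⁻².

(B)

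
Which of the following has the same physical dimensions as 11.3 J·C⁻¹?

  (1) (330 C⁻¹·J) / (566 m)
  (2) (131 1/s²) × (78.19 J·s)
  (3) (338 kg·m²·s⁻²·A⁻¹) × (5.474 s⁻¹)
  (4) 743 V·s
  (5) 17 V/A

Reference: J·C⁻¹ = N·m·(s·A)⁻¹ = kg·m²·s⁻³·A⁻¹.
Each option:
  (1) [kg·m²·s⁻³·A⁻¹] / [m] = kg·m·s⁻³·A⁻¹
  (2) [s⁻²] · [kg·m²·s⁻¹] = kg·m²·s⁻³
  (3) [kg·m²·s⁻²·A⁻¹] · [s⁻¹] = kg·m²·s⁻³·A⁻¹  ← same
  (4) V·s = J·C⁻¹·s = kg·m²·s⁻²·A⁻¹
  (5) V·A⁻¹ = J·C⁻¹·A⁻¹ = kg·m²·s⁻³·A⁻²
Only (3) matches kg·m²·s⁻³·A⁻¹.

(3)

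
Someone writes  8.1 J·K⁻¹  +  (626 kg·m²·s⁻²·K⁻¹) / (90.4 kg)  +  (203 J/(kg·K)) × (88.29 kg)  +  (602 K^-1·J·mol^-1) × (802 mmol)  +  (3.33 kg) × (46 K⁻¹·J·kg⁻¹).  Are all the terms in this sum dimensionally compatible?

No

Work out the base dimensions of each:
  8.1 J·K⁻¹:  J·K⁻¹ = N·m·K⁻¹ = kg·m²·s⁻²·K⁻¹
  (626 kg·m²·s⁻²·K⁻¹) / (90.4 kg):  [kg·m²·s⁻²·K⁻¹] / [kg] = m²·s⁻²·K⁻¹
  (203 J/(kg·K)) × (88.29 kg):  [m²·s⁻²·K⁻¹] · [kg] = kg·m²·s⁻²·K⁻¹
  (602 K^-1·J·mol^-1) × (802 mmol):  [kg·m²·s⁻²·K⁻¹·mol⁻¹] · [mol] = kg·m²·s⁻²·K⁻¹
  (3.33 kg) × (46 K⁻¹·J·kg⁻¹):  [kg] · [m²·s⁻²·K⁻¹] = kg·m²·s⁻²·K⁻¹
The terms do not share a single dimension (kg·m²·s⁻²·K⁻¹ vs m²·s⁻²·K⁻¹).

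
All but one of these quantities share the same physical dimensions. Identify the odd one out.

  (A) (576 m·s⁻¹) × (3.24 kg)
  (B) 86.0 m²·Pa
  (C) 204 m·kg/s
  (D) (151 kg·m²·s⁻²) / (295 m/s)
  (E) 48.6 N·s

Work out the base dimensions of each:
  (A) [m·s⁻¹] · [kg] = kg·m·s⁻¹
  (B) Pa·m² = N·m⁻²·m² = kg·m·s⁻²
  (C) kg·m·s⁻¹
  (D) [kg·m²·s⁻²] / [m·s⁻¹] = kg·m·s⁻¹
  (E) N·s = kg·m·s⁻²·s = kg·m·s⁻¹
All reduce to kg·m·s⁻¹ except (B), which is kg·m·s⁻².

(B)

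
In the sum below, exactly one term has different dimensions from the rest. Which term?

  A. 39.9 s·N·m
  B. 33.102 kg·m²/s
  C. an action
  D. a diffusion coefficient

In SI base units:
  A. N·m·s = kg·m·s⁻²·m·s = kg·m²·s⁻¹
  B. kg·m²·s⁻¹
  C. [action] = kg·m²·s⁻¹
  D. [diffusion coefficient] = m²·s⁻¹
All reduce to kg·m²·s⁻¹ except D., which is m²·s⁻¹.

D.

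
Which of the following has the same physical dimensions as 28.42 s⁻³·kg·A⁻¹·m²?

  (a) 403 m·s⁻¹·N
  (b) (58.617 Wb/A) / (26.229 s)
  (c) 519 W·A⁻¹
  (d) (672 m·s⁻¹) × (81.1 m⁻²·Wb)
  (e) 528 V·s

(c)

Reference: kg·m²·s⁻³·A⁻¹.
Each option:
  (a) N·m·s⁻¹ = kg·m·s⁻²·m·s⁻¹ = kg·m²·s⁻³
  (b) [kg·m²·s⁻²·A⁻²] / [s] = kg·m²·s⁻³·A⁻²
  (c) W·A⁻¹ = J·s⁻¹·A⁻¹ = kg·m²·s⁻³·A⁻¹  ← same
  (d) [m·s⁻¹] · [kg·s⁻²·A⁻¹] = kg·m·s⁻³·A⁻¹
  (e) V·s = J·C⁻¹·s = kg·m²·s⁻²·A⁻¹
Only (c) matches kg·m²·s⁻³·A⁻¹.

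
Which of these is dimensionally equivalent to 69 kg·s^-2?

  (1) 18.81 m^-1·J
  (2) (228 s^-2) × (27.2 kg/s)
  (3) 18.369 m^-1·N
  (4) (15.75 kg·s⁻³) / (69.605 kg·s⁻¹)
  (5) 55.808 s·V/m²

Reference: kg·s⁻².
Each option:
  (1) J·m⁻¹ = N·m·m⁻¹ = kg·m·s⁻²
  (2) [s⁻²] · [kg·s⁻¹] = kg·s⁻³
  (3) N·m⁻¹ = kg·m·s⁻²·m⁻¹ = kg·s⁻²  ← same
  (4) [kg·s⁻³] / [kg·s⁻¹] = s⁻²
  (5) V·s·m⁻² = J·C⁻¹·s·m⁻² = kg·s⁻²·A⁻¹
Only (3) matches kg·s⁻².

(3)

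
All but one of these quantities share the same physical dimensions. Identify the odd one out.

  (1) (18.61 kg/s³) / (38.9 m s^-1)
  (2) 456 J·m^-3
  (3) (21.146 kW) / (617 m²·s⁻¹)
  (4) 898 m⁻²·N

In SI base units:
  (1) [kg·s⁻³] / [m·s⁻¹] = kg·m⁻¹·s⁻²
  (2) J·m⁻³ = N·m·m⁻³ = kg·m⁻¹·s⁻²
  (3) [kg·m²·s⁻³] / [m²·s⁻¹] = kg·s⁻²
  (4) N·m⁻² = kg·m·s⁻²·m⁻² = kg·m⁻¹·s⁻²
All reduce to kg·m⁻¹·s⁻² except (3), which is kg·s⁻².

(3)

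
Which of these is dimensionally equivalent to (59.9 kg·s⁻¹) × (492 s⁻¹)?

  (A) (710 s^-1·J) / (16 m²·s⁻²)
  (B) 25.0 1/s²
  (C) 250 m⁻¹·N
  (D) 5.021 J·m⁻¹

Reference: [kg·s⁻¹] · [s⁻¹] = kg·s⁻².
Each option:
  (A) [kg·m²·s⁻³] / [m²·s⁻²] = kg·s⁻¹
  (B) s⁻²
  (C) N·m⁻¹ = kg·m·s⁻²·m⁻¹ = kg·s⁻²  ← same
  (D) J·m⁻¹ = N·m·m⁻¹ = kg·m·s⁻²
Only (C) matches kg·s⁻².

(C)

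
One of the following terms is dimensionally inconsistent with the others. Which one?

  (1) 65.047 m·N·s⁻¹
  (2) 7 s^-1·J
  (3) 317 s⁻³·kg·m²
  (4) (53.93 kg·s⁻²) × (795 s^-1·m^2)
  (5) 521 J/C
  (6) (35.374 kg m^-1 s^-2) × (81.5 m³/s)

(5)

Work out the base dimensions of each:
  (1) N·m·s⁻¹ = kg·m·s⁻²·m·s⁻¹ = kg·m²·s⁻³
  (2) J·s⁻¹ = N·m·s⁻¹ = kg·m²·s⁻³
  (3) kg·m²·s⁻³
  (4) [kg·s⁻²] · [m²·s⁻¹] = kg·m²·s⁻³
  (5) J·C⁻¹ = N·m·(s·A)⁻¹ = kg·m²·s⁻³·A⁻¹
  (6) [kg·m⁻¹·s⁻²] · [m³·s⁻¹] = kg·m²·s⁻³
All reduce to kg·m²·s⁻³ except (5), which is kg·m²·s⁻³·A⁻¹.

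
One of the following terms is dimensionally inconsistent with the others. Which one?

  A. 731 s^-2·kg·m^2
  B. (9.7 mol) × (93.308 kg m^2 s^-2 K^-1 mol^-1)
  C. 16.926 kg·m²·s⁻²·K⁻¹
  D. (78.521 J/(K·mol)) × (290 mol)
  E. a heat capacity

A.

Work out the base dimensions of each:
  A. kg·m²·s⁻²
  B. [mol] · [kg·m²·s⁻²·K⁻¹·mol⁻¹] = kg·m²·s⁻²·K⁻¹
  C. kg·m²·s⁻²·K⁻¹
  D. [kg·m²·s⁻²·K⁻¹·mol⁻¹] · [mol] = kg·m²·s⁻²·K⁻¹
  E. [heat capacity] = kg·m²·s⁻²·K⁻¹
All reduce to kg·m²·s⁻²·K⁻¹ except A., which is kg·m²·s⁻².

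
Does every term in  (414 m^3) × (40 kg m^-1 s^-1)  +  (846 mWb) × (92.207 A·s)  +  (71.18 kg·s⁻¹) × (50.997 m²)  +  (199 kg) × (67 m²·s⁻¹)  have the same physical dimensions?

Reduce each to base SI dimensions:
  (414 m^3) × (40 kg m^-1 s^-1):  [m³] · [kg·m⁻¹·s⁻¹] = kg·m²·s⁻¹
  (846 mWb) × (92.207 A·s):  [kg·m²·s⁻²·A⁻¹] · [s·A] = kg·m²·s⁻¹
  (71.18 kg·s⁻¹) × (50.997 m²):  [kg·s⁻¹] · [m²] = kg·m²·s⁻¹
  (199 kg) × (67 m²·s⁻¹):  [kg] · [m²·s⁻¹] = kg·m²·s⁻¹
Every term reduces to kg·m²·s⁻¹.

Yes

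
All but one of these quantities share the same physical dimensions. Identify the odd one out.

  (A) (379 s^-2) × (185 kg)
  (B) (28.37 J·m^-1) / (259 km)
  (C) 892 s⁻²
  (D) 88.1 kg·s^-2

(C)

Dimensions:
  (A) [s⁻²] · [kg] = kg·s⁻²
  (B) [kg·m·s⁻²] / [m] = kg·s⁻²
  (C) s⁻²
  (D) kg·s⁻²
All reduce to kg·s⁻² except (C), which is s⁻².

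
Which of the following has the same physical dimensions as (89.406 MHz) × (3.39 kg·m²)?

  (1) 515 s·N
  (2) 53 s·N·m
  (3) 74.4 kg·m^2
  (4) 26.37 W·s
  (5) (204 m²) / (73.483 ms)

Reference: [s⁻¹] · [kg·m²] = kg·m²·s⁻¹.
Each option:
  (1) N·s = kg·m·s⁻²·s = kg·m·s⁻¹
  (2) N·m·s = kg·m·s⁻²·m·s = kg·m²·s⁻¹  ← same
  (3) kg·m²
  (4) W·s = J·s⁻¹·s = kg·m²·s⁻²
  (5) [m²] / [s] = m²·s⁻¹
Only (2) matches kg·m²·s⁻¹.

(2)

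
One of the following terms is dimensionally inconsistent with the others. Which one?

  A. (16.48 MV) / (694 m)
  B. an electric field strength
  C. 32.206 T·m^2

C.

Dimensions:
  A. [kg·m²·s⁻³·A⁻¹] / [m] = kg·m·s⁻³·A⁻¹
  B. [electric field strength] = kg·m·s⁻³·A⁻¹
  C. T·m² = Wb·m⁻²·m² = kg·m²·s⁻²·A⁻¹
All reduce to kg·m·s⁻³·A⁻¹ except C., which is kg·m²·s⁻²·A⁻¹.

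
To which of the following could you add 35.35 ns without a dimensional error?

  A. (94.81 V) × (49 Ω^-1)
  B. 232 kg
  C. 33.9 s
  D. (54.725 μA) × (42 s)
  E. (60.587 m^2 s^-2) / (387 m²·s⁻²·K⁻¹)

C.

Reference: s.
Each option:
  A. [kg·m²·s⁻³·A⁻¹] · [kg⁻¹·m⁻²·s³·A²] = A
  B. kg
  C. s  ← same
  D. [A] · [s] = s·A
  E. [m²·s⁻²] / [m²·s⁻²·K⁻¹] = K
Only C. matches s.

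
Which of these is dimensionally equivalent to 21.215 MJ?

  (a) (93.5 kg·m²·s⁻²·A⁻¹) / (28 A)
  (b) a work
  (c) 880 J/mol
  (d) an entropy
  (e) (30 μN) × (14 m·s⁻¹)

(b)

Reference: J = N·m = kg·m²·s⁻².
Each option:
  (a) [kg·m²·s⁻²·A⁻¹] / [A] = kg·m²·s⁻²·A⁻²
  (b) [work] = kg·m²·s⁻²  ← same
  (c) J·mol⁻¹ = N·m·mol⁻¹ = kg·m²·s⁻²·mol⁻¹
  (d) [entropy] = kg·m²·s⁻²·K⁻¹
  (e) [kg·m·s⁻²] · [m·s⁻¹] = kg·m²·s⁻³
Only (b) matches kg·m²·s⁻².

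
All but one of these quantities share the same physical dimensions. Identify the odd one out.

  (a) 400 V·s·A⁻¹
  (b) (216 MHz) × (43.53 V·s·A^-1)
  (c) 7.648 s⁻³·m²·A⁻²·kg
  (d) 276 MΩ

(a)

Dimensions:
  (a) V·s·A⁻¹ = J·C⁻¹·s·A⁻¹ = kg·m²·s⁻²·A⁻²
  (b) [s⁻¹] · [kg·m²·s⁻²·A⁻²] = kg·m²·s⁻³·A⁻²
  (c) kg·m²·s⁻³·A⁻²
  (d) Ω = V·A⁻¹ = kg·m²·s⁻³·A⁻²
All reduce to kg·m²·s⁻³·A⁻² except (a), which is kg·m²·s⁻²·A⁻².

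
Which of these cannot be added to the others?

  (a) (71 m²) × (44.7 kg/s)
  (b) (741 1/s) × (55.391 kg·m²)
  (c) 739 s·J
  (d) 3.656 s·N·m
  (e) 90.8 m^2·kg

(e)

Expand each in SI base units:
  (a) [m²] · [kg·s⁻¹] = kg·m²·s⁻¹
  (b) [s⁻¹] · [kg·m²] = kg·m²·s⁻¹
  (c) J·s = N·m·s = kg·m²·s⁻¹
  (d) N·m·s = kg·m·s⁻²·m·s = kg·m²·s⁻¹
  (e) kg·m²
All reduce to kg·m²·s⁻¹ except (e), which is kg·m².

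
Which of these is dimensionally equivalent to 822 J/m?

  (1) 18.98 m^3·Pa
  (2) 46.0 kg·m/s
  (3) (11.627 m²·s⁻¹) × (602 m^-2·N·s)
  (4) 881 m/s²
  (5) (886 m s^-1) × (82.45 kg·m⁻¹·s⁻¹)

Reference: J·m⁻¹ = N·m·m⁻¹ = kg·m·s⁻².
Each option:
  (1) Pa·m³ = N·m⁻²·m³ = kg·m²·s⁻²
  (2) kg·m·s⁻¹
  (3) [m²·s⁻¹] · [kg·m⁻¹·s⁻¹] = kg·m·s⁻²  ← same
  (4) m·s⁻²
  (5) [m·s⁻¹] · [kg·m⁻¹·s⁻¹] = kg·s⁻²
Only (3) matches kg·m·s⁻².

(3)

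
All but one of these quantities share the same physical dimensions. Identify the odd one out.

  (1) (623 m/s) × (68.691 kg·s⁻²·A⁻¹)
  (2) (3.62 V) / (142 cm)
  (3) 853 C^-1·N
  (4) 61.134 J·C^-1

(4)

Work out the base dimensions of each:
  (1) [m·s⁻¹] · [kg·s⁻²·A⁻¹] = kg·m·s⁻³·A⁻¹
  (2) [kg·m²·s⁻³·A⁻¹] / [m] = kg·m·s⁻³·A⁻¹
  (3) N·C⁻¹ = kg·m·s⁻²·(s·A)⁻¹ = kg·m·s⁻³·A⁻¹
  (4) J·C⁻¹ = N·m·(s·A)⁻¹ = kg·m²·s⁻³·A⁻¹
All reduce to kg·m·s⁻³·A⁻¹ except (4), which is kg·m²·s⁻³·A⁻¹.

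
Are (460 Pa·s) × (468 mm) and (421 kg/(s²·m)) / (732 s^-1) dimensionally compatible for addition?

In SI base units:
  (460 Pa·s) × (468 mm):  [kg·m⁻¹·s⁻¹] · [m] = kg·s⁻¹
  (421 kg/(s²·m)) / (732 s^-1):  [kg·m⁻¹·s⁻²] / [s⁻¹] = kg·m⁻¹·s⁻¹
kg·s⁻¹ ≠ kg·m⁻¹·s⁻¹, so they cannot be added.

No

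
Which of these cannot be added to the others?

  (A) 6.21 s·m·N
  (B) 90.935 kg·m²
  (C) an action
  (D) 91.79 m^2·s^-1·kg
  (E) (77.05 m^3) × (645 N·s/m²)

Expand each in SI base units:
  (A) N·m·s = kg·m·s⁻²·m·s = kg·m²·s⁻¹
  (B) kg·m²
  (C) [action] = kg·m²·s⁻¹
  (D) kg·m²·s⁻¹
  (E) [m³] · [kg·m⁻¹·s⁻¹] = kg·m²·s⁻¹
All reduce to kg·m²·s⁻¹ except (B), which is kg·m².

(B)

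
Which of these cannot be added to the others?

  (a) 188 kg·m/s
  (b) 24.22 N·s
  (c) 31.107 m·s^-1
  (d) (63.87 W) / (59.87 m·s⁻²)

(c)

Dimensions:
  (a) kg·m·s⁻¹
  (b) N·s = kg·m·s⁻²·s = kg·m·s⁻¹
  (c) m·s⁻¹
  (d) [kg·m²·s⁻³] / [m·s⁻²] = kg·m·s⁻¹
All reduce to kg·m·s⁻¹ except (c), which is m·s⁻¹.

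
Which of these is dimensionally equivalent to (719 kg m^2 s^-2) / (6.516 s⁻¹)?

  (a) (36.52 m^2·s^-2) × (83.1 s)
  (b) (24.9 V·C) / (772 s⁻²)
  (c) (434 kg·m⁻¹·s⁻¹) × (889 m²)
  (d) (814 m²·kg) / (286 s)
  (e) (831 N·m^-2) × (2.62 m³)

(d)

Reference: [kg·m²·s⁻²] / [s⁻¹] = kg·m²·s⁻¹.
Each option:
  (a) [m²·s⁻²] · [s] = m²·s⁻¹
  (b) [kg·m²·s⁻²] / [s⁻²] = kg·m²
  (c) [kg·m⁻¹·s⁻¹] · [m²] = kg·m·s⁻¹
  (d) [kg·m²] / [s] = kg·m²·s⁻¹  ← same
  (e) [kg·m⁻¹·s⁻²] · [m³] = kg·m²·s⁻²
Only (d) matches kg·m²·s⁻¹.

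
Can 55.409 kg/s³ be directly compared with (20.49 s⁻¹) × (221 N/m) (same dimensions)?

Work out the base dimensions of each:
  55.409 kg/s³:  kg·s⁻³
  (20.49 s⁻¹) × (221 N/m):  [s⁻¹] · [kg·s⁻²] = kg·s⁻³
Both are kg·s⁻³, so they have the same dimensions and can be added.

Yes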